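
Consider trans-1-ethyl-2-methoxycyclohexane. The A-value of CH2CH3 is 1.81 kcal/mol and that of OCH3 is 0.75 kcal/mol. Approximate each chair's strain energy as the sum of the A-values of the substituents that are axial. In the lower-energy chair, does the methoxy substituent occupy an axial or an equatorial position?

C1 and C2 have opposite parity, so for the trans isomer the two substituents are e,e in one chair and a,a in the other.
Chair I (ethyl axial, methoxy axial): E = 2.56 kcal/mol.
Chair II (ethyl equatorial, methoxy equatorial): E = 0.00 kcal/mol.
Chair II is the more stable (lower-energy) conformer, and in that chair the methoxy group is equatorial.

equatorial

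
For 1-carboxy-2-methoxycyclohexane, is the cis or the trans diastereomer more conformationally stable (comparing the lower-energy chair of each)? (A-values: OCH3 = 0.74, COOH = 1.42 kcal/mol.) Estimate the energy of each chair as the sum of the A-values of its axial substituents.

trans

At 1,2 positions (parity opposite): cis → (a,e or e,a); trans → (e,e or a,a).
Best chair for cis: E = 0.74 kcal/mol; best chair for trans: E = 0.00 kcal/mol.
The trans isomer is lower by 0.74 kcal/mol.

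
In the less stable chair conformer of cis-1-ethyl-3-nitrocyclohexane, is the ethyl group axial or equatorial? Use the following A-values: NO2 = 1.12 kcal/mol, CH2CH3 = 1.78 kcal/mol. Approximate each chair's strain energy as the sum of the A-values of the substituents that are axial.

axial

C1 and C3 have the same parity, so for the cis isomer the two substituents are e,e in one chair and a,a in the other.
Chair I (nitro axial, ethyl axial): E = 2.90 kcal/mol.
Chair II (nitro equatorial, ethyl equatorial): E = 0.00 kcal/mol.
Chair I is the less stable (higher-energy) conformer, and in that chair the ethyl group is axial.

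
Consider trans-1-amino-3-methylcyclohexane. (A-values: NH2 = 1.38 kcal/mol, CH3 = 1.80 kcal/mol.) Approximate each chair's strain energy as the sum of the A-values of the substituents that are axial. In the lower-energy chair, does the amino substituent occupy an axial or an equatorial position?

C1 and C3 have the same parity, so for the trans isomer the two substituents are one axial and one equatorial in each chair.
Chair I (amino axial, methyl equatorial): E = 1.38 kcal/mol.
Chair II (amino equatorial, methyl axial): E = 1.80 kcal/mol.
Chair I is the more stable (lower-energy) conformer, and in that chair the amino group is axial.

axial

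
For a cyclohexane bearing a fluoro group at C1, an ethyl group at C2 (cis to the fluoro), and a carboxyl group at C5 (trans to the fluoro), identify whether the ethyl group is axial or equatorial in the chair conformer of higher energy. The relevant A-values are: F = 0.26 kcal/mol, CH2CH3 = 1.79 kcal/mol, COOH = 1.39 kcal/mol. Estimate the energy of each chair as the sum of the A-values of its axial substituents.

Chair I (fluoro axial, ethyl equatorial, carboxyl equatorial): E = 0.26 kcal/mol.
Chair II (fluoro equatorial, ethyl axial, carboxyl axial): E = 3.18 kcal/mol.
Chair II is the less stable (higher-energy) conformer, and in that chair the ethyl group is axial.

axial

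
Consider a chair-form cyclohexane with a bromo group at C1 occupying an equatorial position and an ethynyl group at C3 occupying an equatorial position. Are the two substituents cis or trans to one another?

C1 and C3 have the same parity, so their axial bonds point in the same direction.
With same-parity carbons, two substituents on the same face are both axial or both equatorial; opposite faces give one of each.
Here the groups are equatorial/equatorial → same face → cis.

cis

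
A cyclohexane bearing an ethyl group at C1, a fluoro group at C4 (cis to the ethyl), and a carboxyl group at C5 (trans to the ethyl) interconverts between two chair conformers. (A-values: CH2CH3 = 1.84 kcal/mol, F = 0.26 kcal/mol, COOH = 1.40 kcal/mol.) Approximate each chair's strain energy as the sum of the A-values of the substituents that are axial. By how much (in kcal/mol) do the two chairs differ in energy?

Chair I (ethyl axial, fluoro equatorial, carboxyl equatorial): E = 1.84 kcal/mol.
Chair II (ethyl equatorial, fluoro axial, carboxyl axial): E = 1.66 kcal/mol.
ΔE = 1.84 − 1.66 = 0.18 kcal/mol; chair II is more stable.

0.18 kcal/mol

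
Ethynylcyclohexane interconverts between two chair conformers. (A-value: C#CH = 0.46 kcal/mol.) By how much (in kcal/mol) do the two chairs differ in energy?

A monosubstituted cyclohexane has one chair with the ethynyl group axial (E = A = 0.46 kcal/mol) and one with it equatorial (E = 0).
ΔE = 0.46 − 0 = 0.46 kcal/mol.

0.46 kcal/mol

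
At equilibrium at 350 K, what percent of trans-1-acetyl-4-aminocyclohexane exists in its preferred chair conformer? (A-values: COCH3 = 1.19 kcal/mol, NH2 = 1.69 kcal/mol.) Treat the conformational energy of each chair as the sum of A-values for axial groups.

C1 and C4 have opposite parity, so for the trans isomer the two substituents are e,e in one chair and a,a in the other.
Chair I (acetyl axial, amino axial): E = 2.88 kcal/mol; chair II (acetyl equatorial, amino equatorial): E = 0.00 kcal/mol.
ΔG = 2.88 kcal/mol between the two chairs.
K = exp(ΔG/RT) with R = 1.987×10⁻³ kcal mol⁻¹ K⁻¹ and T = 350 K gives K ≈ 62.9.
Fraction in the lower-energy chair = K/(K+1) = 98.4%.

98.4%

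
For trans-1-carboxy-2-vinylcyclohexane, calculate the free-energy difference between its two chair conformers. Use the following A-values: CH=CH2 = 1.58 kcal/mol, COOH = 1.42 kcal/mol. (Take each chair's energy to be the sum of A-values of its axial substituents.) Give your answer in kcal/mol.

C1 and C2 have opposite parity, so for the trans isomer the two substituents are e,e in one chair and a,a in the other.
Chair I (vinyl axial, carboxyl axial): E = 3.00 kcal/mol.
Chair II (vinyl equatorial, carboxyl equatorial): E = 0.00 kcal/mol.
ΔE = 3.00 − 0.00 = 3.00 kcal/mol; chair II is more stable.

3.00 kcal/mol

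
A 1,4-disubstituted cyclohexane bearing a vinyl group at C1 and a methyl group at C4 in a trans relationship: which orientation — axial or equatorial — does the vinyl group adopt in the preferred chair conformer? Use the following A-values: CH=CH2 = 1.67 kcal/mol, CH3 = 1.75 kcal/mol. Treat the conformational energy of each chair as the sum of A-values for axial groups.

equatorial

C1 and C4 have opposite parity, so for the trans isomer the two substituents are e,e in one chair and a,a in the other.
Chair I (vinyl axial, methyl axial): E = 3.42 kcal/mol.
Chair II (vinyl equatorial, methyl equatorial): E = 0.00 kcal/mol.
Chair II is the more stable (lower-energy) conformer, and in that chair the vinyl group is equatorial.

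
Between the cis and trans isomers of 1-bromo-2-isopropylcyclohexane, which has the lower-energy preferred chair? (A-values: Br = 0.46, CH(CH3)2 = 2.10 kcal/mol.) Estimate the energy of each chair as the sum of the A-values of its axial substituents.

At 1,2 positions (parity opposite): cis → (a,e or e,a); trans → (e,e or a,a).
Best chair for cis: E = 0.46 kcal/mol; best chair for trans: E = 0.00 kcal/mol.
The trans isomer is lower by 0.46 kcal/mol.

trans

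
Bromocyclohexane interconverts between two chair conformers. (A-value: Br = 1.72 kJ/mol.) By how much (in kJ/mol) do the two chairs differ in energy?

1.72 kJ/mol

A monosubstituted cyclohexane has one chair with the bromo group axial (E = A = 1.72 kJ/mol) and one with it equatorial (E = 0).
ΔE = 1.72 − 0 = 1.72 kJ/mol.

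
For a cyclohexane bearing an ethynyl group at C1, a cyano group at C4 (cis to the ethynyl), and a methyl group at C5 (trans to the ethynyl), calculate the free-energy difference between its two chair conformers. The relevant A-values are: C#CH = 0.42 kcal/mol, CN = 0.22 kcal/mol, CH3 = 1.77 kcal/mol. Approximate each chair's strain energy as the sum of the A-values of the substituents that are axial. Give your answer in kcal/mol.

Chair I (ethynyl axial, cyano equatorial, methyl equatorial): E = 0.42 kcal/mol.
Chair II (ethynyl equatorial, cyano axial, methyl axial): E = 1.99 kcal/mol.
ΔE = 1.99 − 0.42 = 1.57 kcal/mol; chair I is more stable.

1.57 kcal/mol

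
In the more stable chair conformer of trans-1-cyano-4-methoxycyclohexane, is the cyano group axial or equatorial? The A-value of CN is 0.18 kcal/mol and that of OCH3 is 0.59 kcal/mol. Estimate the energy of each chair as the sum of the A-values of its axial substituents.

equatorial

C1 and C4 have opposite parity, so for the trans isomer the two substituents are e,e in one chair and a,a in the other.
Chair I (cyano axial, methoxy axial): E = 0.77 kcal/mol.
Chair II (cyano equatorial, methoxy equatorial): E = 0.00 kcal/mol.
Chair II is the more stable (lower-energy) conformer, and in that chair the cyano group is equatorial.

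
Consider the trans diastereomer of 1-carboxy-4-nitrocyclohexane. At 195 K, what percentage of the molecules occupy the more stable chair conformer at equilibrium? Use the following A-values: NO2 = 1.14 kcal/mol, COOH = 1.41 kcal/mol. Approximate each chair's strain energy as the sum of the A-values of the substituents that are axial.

99.9%

C1 and C4 have opposite parity, so for the trans isomer the two substituents are e,e in one chair and a,a in the other.
Chair I (nitro axial, carboxyl axial): E = 2.55 kcal/mol; chair II (nitro equatorial, carboxyl equatorial): E = 0.00 kcal/mol.
ΔG = 2.55 kcal/mol between the two chairs.
K = exp(ΔG/RT) with R = 1.987×10⁻³ kcal mol⁻¹ K⁻¹ and T = 195 K gives K ≈ 721.
Fraction in the lower-energy chair = K/(K+1) = 99.9%.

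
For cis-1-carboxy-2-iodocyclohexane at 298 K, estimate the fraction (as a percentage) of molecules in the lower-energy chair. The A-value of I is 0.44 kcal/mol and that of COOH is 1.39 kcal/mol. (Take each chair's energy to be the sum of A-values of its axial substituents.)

83.3%

C1 and C2 have opposite parity, so for the cis isomer the two substituents are one axial and one equatorial in each chair.
Chair I (iodo axial, carboxyl equatorial): E = 0.44 kcal/mol; chair II (iodo equatorial, carboxyl axial): E = 1.39 kcal/mol.
ΔG = 0.95 kcal/mol between the two chairs.
K = exp(ΔG/RT) with R = 1.987×10⁻³ kcal mol⁻¹ K⁻¹ and T = 298 K gives K ≈ 4.97.
Fraction in the lower-energy chair = K/(K+1) = 83.3%.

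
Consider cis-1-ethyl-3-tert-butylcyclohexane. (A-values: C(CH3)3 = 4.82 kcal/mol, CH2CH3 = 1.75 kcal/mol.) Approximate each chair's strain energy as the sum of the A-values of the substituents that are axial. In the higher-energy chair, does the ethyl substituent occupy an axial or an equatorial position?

C1 and C3 have the same parity, so for the cis isomer the two substituents are e,e in one chair and a,a in the other.
Chair I (tert-butyl axial, ethyl axial): E = 6.57 kcal/mol.
Chair II (tert-butyl equatorial, ethyl equatorial): E = 0.00 kcal/mol.
Chair I is the less stable (higher-energy) conformer, and in that chair the ethyl group is axial.

axial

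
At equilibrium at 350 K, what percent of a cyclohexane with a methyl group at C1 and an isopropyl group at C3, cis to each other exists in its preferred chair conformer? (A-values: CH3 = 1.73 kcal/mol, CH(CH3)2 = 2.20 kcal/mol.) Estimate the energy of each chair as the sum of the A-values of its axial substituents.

99.6%

C1 and C3 have the same parity, so for the cis isomer the two substituents are e,e in one chair and a,a in the other.
Chair I (methyl axial, isopropyl axial): E = 3.93 kcal/mol; chair II (methyl equatorial, isopropyl equatorial): E = 0.00 kcal/mol.
ΔG = 3.93 kcal/mol between the two chairs.
K = exp(ΔG/RT) with R = 1.987×10⁻³ kcal mol⁻¹ K⁻¹ and T = 350 K gives K ≈ 285.
Fraction in the lower-energy chair = K/(K+1) = 99.6%.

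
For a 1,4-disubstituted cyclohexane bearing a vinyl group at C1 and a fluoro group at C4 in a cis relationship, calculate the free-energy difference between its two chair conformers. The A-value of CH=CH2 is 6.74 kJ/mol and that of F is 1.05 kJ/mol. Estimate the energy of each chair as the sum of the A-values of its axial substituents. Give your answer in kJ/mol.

C1 and C4 have opposite parity, so for the cis isomer the two substituents are one axial and one equatorial in each chair.
Chair I (vinyl axial, fluoro equatorial): E = 6.74 kJ/mol.
Chair II (vinyl equatorial, fluoro axial): E = 1.05 kJ/mol.
ΔE = 6.74 − 1.05 = 5.69 kJ/mol; chair II is more stable.

5.69 kJ/mol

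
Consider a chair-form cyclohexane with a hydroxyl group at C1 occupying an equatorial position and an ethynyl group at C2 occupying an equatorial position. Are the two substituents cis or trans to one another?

C1 and C2 have opposite parity, so their axial bonds point in opposite directions.
With opposite-parity carbons, two substituents on the same face are one axial and one equatorial; opposite faces give both axial or both equatorial.
Here the groups are equatorial/equatorial → opposite face → trans.

trans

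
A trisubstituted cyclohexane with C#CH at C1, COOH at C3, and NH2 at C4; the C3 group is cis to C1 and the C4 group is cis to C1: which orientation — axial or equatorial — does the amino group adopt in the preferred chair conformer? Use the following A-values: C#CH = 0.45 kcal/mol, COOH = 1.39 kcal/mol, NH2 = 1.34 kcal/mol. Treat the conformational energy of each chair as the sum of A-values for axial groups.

axial

Chair I (ethynyl axial, carboxyl axial, amino equatorial): E = 1.84 kcal/mol.
Chair II (ethynyl equatorial, carboxyl equatorial, amino axial): E = 1.34 kcal/mol.
Chair II is the more stable (lower-energy) conformer, and in that chair the amino group is axial.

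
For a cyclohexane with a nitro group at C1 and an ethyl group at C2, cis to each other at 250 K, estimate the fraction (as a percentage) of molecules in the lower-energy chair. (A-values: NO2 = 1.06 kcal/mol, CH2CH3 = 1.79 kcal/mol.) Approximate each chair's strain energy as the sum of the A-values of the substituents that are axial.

C1 and C2 have opposite parity, so for the cis isomer the two substituents are one axial and one equatorial in each chair.
Chair I (nitro axial, ethyl equatorial): E = 1.06 kcal/mol; chair II (nitro equatorial, ethyl axial): E = 1.79 kcal/mol.
ΔG = 0.73 kcal/mol between the two chairs.
K = exp(ΔG/RT) with R = 1.987×10⁻³ kcal mol⁻¹ K⁻¹ and T = 250 K gives K ≈ 4.35.
Fraction in the lower-energy chair = K/(K+1) = 81.3%.

81.3%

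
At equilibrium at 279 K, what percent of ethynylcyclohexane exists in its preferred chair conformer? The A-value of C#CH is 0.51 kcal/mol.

71.5%

One chair has the ethynyl group axial (E = 0.51 kcal/mol) and the other has it equatorial (E = 0).
ΔG = 0.51 kcal/mol between the two chairs.
K = exp(ΔG/RT) with R = 1.987×10⁻³ kcal mol⁻¹ K⁻¹ and T = 279 K gives K ≈ 2.51.
Fraction in the lower-energy chair = K/(K+1) = 71.5%.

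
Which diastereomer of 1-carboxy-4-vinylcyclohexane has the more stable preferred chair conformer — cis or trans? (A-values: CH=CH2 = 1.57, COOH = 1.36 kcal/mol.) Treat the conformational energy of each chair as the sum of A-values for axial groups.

trans

At 1,4 positions (parity opposite): cis → (a,e or e,a); trans → (e,e or a,a).
Best chair for cis: E = 1.36 kcal/mol; best chair for trans: E = 0.00 kcal/mol.
The trans isomer is lower by 1.36 kcal/mol.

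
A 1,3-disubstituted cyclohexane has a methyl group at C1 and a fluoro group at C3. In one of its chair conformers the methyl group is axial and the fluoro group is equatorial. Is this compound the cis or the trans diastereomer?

trans

C1 and C3 have the same parity, so their axial bonds point in the same direction.
With same-parity carbons, two substituents on the same face are both axial or both equatorial; opposite faces give one of each.
Here the groups are axial/equatorial → opposite face → trans.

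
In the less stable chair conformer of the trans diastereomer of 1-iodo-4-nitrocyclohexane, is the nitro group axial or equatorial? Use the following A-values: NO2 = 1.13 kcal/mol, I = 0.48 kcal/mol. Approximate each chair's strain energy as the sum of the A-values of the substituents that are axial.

axial

C1 and C4 have opposite parity, so for the trans isomer the two substituents are e,e in one chair and a,a in the other.
Chair I (nitro axial, iodo axial): E = 1.61 kcal/mol.
Chair II (nitro equatorial, iodo equatorial): E = 0.00 kcal/mol.
Chair I is the less stable (higher-energy) conformer, and in that chair the nitro group is axial.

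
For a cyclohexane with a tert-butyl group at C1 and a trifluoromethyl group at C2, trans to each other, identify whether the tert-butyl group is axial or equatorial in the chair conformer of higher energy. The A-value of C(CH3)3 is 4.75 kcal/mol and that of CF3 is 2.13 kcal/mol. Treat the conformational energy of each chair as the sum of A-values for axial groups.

C1 and C2 have opposite parity, so for the trans isomer the two substituents are e,e in one chair and a,a in the other.
Chair I (tert-butyl axial, trifluoromethyl axial): E = 6.88 kcal/mol.
Chair II (tert-butyl equatorial, trifluoromethyl equatorial): E = 0.00 kcal/mol.
Chair I is the less stable (higher-energy) conformer, and in that chair the tert-butyl group is axial.

axial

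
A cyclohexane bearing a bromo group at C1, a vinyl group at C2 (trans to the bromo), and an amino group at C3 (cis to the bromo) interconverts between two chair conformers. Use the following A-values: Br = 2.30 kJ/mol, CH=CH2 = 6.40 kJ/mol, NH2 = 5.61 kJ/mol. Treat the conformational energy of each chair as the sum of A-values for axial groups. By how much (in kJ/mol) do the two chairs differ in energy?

14.31 kJ/mol

Chair I (bromo axial, vinyl axial, amino axial): E = 14.31 kJ/mol.
Chair II (bromo equatorial, vinyl equatorial, amino equatorial): E = 0.00 kJ/mol.
ΔE = 14.31 − 0.00 = 14.31 kJ/mol; chair II is more stable.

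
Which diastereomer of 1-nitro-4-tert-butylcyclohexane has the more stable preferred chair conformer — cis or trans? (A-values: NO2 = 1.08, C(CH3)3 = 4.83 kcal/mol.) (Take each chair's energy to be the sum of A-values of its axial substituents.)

trans

At 1,4 positions (parity opposite): cis → (a,e or e,a); trans → (e,e or a,a).
Best chair for cis: E = 1.08 kcal/mol; best chair for trans: E = 0.00 kcal/mol.
The trans isomer is lower by 1.08 kcal/mol.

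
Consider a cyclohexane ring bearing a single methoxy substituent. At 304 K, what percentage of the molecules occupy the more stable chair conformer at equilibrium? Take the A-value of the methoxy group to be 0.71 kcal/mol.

76.4%

One chair has the methoxy group axial (E = 0.71 kcal/mol) and the other has it equatorial (E = 0).
ΔG = 0.71 kcal/mol between the two chairs.
K = exp(ΔG/RT) with R = 1.987×10⁻³ kcal mol⁻¹ K⁻¹ and T = 304 K gives K ≈ 3.24.
Fraction in the lower-energy chair = K/(K+1) = 76.4%.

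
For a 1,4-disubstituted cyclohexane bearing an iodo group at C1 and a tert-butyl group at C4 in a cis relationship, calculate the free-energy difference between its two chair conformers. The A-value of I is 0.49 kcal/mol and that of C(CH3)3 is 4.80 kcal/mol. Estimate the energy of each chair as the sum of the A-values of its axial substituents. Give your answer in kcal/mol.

4.31 kcal/mol

C1 and C4 have opposite parity, so for the cis isomer the two substituents are one axial and one equatorial in each chair.
Chair I (iodo axial, tert-butyl equatorial): E = 0.49 kcal/mol.
Chair II (iodo equatorial, tert-butyl axial): E = 4.80 kcal/mol.
ΔE = 4.80 − 0.49 = 4.31 kcal/mol; chair I is more stable.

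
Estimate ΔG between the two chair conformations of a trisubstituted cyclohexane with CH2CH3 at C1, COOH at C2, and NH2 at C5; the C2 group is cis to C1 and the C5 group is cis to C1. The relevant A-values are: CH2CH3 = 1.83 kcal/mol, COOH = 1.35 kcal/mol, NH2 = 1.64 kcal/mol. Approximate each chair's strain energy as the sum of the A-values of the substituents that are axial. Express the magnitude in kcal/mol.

2.12 kcal/mol

Chair I (ethyl axial, carboxyl equatorial, amino axial): E = 3.47 kcal/mol.
Chair II (ethyl equatorial, carboxyl axial, amino equatorial): E = 1.35 kcal/mol.
ΔE = 3.47 − 1.35 = 2.12 kcal/mol; chair II is more stable.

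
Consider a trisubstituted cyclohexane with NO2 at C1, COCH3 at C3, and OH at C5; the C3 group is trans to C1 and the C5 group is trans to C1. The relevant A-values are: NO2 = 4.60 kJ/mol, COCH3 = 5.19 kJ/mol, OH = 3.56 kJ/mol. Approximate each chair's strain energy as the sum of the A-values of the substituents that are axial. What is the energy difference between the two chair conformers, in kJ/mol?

Chair I (nitro axial, acetyl equatorial, hydroxyl equatorial): E = 4.60 kJ/mol.
Chair II (nitro equatorial, acetyl axial, hydroxyl axial): E = 8.75 kJ/mol.
ΔE = 8.75 − 4.60 = 4.15 kJ/mol; chair I is more stable.

4.15 kJ/mol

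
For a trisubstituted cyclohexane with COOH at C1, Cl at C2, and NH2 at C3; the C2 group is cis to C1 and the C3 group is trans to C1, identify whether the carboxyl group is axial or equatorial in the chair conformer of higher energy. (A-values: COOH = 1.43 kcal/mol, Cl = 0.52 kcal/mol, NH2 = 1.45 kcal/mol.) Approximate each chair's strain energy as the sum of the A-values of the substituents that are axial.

Chair I (carboxyl axial, chloro equatorial, amino equatorial): E = 1.43 kcal/mol.
Chair II (carboxyl equatorial, chloro axial, amino axial): E = 1.97 kcal/mol.
Chair II is the less stable (higher-energy) conformer, and in that chair the carboxyl group is equatorial.

equatorial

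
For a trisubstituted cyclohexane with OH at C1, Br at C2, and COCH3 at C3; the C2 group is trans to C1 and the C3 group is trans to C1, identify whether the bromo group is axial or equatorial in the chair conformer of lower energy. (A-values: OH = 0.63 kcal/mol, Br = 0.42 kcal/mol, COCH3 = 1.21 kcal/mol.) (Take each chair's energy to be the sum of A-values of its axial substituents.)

axial

Chair I (hydroxyl axial, bromo axial, acetyl equatorial): E = 1.05 kcal/mol.
Chair II (hydroxyl equatorial, bromo equatorial, acetyl axial): E = 1.21 kcal/mol.
Chair I is the more stable (lower-energy) conformer, and in that chair the bromo group is axial.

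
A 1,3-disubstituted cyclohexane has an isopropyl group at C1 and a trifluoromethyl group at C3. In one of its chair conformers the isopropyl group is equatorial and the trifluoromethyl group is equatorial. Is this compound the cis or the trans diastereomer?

cis

C1 and C3 have the same parity, so their axial bonds point in the same direction.
With same-parity carbons, two substituents on the same face are both axial or both equatorial; opposite faces give one of each.
Here the groups are equatorial/equatorial → same face → cis.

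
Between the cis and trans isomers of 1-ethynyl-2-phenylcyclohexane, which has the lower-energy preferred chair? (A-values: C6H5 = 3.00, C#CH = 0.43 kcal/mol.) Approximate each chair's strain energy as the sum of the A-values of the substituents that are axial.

At 1,2 positions (parity opposite): cis → (a,e or e,a); trans → (e,e or a,a).
Best chair for cis: E = 0.43 kcal/mol; best chair for trans: E = 0.00 kcal/mol.
The trans isomer is lower by 0.43 kcal/mol.

trans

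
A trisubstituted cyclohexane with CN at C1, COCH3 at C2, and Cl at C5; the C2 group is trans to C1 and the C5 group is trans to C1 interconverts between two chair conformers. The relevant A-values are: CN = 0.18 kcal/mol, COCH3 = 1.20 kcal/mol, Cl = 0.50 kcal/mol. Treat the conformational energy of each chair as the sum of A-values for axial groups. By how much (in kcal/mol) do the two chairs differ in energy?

0.88 kcal/mol

Chair I (cyano axial, acetyl axial, chloro equatorial): E = 1.38 kcal/mol.
Chair II (cyano equatorial, acetyl equatorial, chloro axial): E = 0.50 kcal/mol.
ΔE = 1.38 − 0.50 = 0.88 kcal/mol; chair II is more stable.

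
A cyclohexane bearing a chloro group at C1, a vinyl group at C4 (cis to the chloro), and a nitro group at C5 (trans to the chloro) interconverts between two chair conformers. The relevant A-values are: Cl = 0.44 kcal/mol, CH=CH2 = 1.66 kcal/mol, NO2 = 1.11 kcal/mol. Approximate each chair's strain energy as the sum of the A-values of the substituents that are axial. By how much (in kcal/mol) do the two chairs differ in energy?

Chair I (chloro axial, vinyl equatorial, nitro equatorial): E = 0.44 kcal/mol.
Chair II (chloro equatorial, vinyl axial, nitro axial): E = 2.77 kcal/mol.
ΔE = 2.77 − 0.44 = 2.33 kcal/mol; chair I is more stable.

2.33 kcal/mol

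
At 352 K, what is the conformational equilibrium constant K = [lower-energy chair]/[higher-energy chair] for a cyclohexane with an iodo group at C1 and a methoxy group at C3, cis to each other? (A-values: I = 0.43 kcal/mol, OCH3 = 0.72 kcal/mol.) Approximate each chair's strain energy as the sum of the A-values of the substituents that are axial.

K ≈ 5.18

C1 and C3 have the same parity, so for the cis isomer the two substituents are e,e in one chair and a,a in the other.
Chair I (iodo axial, methoxy axial): E = 1.15 kcal/mol; chair II (iodo equatorial, methoxy equatorial): E = 0.00 kcal/mol.
ΔG = 1.15 kcal/mol between the two chairs.
K = exp(ΔG/RT) with R = 1.987×10⁻³ kcal mol⁻¹ K⁻¹ and T = 352 K gives K ≈ 5.18.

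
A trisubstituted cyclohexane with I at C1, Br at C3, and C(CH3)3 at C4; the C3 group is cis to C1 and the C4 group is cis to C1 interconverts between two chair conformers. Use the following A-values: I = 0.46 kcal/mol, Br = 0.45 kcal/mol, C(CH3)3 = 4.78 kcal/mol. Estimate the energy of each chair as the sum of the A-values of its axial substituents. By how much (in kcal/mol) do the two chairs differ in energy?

Chair I (iodo axial, bromo axial, tert-butyl equatorial): E = 0.91 kcal/mol.
Chair II (iodo equatorial, bromo equatorial, tert-butyl axial): E = 4.78 kcal/mol.
ΔE = 4.78 − 0.91 = 3.87 kcal/mol; chair I is more stable.

3.87 kcal/mol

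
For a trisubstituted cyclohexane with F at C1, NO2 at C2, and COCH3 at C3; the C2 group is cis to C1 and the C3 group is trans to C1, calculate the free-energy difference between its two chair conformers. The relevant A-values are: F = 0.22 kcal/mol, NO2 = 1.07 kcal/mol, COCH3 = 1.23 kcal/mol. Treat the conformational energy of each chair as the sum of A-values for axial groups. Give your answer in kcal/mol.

2.08 kcal/mol

Chair I (fluoro axial, nitro equatorial, acetyl equatorial): E = 0.22 kcal/mol.
Chair II (fluoro equatorial, nitro axial, acetyl axial): E = 2.30 kcal/mol.
ΔE = 2.30 − 0.22 = 2.08 kcal/mol; chair I is more stable.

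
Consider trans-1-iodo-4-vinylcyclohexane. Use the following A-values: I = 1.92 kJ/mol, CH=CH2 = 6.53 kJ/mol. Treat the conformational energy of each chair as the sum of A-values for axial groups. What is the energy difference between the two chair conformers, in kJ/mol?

C1 and C4 have opposite parity, so for the trans isomer the two substituents are e,e in one chair and a,a in the other.
Chair I (iodo axial, vinyl axial): E = 8.45 kJ/mol.
Chair II (iodo equatorial, vinyl equatorial): E = 0.00 kJ/mol.
ΔE = 8.45 − 0.00 = 8.45 kJ/mol; chair II is more stable.

8.45 kJ/mol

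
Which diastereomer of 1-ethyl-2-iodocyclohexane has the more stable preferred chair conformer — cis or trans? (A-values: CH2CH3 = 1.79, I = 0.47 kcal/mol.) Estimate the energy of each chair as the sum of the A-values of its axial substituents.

At 1,2 positions (parity opposite): cis → (a,e or e,a); trans → (e,e or a,a).
Best chair for cis: E = 0.47 kcal/mol; best chair for trans: E = 0.00 kcal/mol.
The trans isomer is lower by 0.47 kcal/mol.

trans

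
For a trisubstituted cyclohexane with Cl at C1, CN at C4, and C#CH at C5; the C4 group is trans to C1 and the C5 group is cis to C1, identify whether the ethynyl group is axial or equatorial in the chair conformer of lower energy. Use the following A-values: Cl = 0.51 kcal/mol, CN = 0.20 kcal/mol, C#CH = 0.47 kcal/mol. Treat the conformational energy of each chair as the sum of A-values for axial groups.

Chair I (chloro axial, cyano axial, ethynyl axial): E = 1.18 kcal/mol.
Chair II (chloro equatorial, cyano equatorial, ethynyl equatorial): E = 0.00 kcal/mol.
Chair II is the more stable (lower-energy) conformer, and in that chair the ethynyl group is equatorial.

equatorial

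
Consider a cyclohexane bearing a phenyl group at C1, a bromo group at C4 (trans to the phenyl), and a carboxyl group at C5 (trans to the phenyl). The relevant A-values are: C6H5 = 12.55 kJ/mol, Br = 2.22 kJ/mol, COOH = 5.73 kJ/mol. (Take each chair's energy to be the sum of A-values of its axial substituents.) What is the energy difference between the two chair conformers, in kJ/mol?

9.04 kJ/mol

Chair I (phenyl axial, bromo axial, carboxyl equatorial): E = 14.77 kJ/mol.
Chair II (phenyl equatorial, bromo equatorial, carboxyl axial): E = 5.73 kJ/mol.
ΔE = 14.77 − 5.73 = 9.04 kJ/mol; chair II is more stable.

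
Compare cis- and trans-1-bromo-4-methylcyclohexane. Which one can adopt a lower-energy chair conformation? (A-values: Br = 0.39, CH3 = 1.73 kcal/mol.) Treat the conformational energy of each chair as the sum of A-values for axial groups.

At 1,4 positions (parity opposite): cis → (a,e or e,a); trans → (e,e or a,a).
Best chair for cis: E = 0.39 kcal/mol; best chair for trans: E = 0.00 kcal/mol.
The trans isomer is lower by 0.39 kcal/mol.

trans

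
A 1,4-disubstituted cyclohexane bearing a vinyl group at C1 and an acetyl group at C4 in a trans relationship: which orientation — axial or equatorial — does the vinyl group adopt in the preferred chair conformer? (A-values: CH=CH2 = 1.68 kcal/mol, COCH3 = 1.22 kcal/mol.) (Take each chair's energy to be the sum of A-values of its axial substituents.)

C1 and C4 have opposite parity, so for the trans isomer the two substituents are e,e in one chair and a,a in the other.
Chair I (vinyl axial, acetyl axial): E = 2.90 kcal/mol.
Chair II (vinyl equatorial, acetyl equatorial): E = 0.00 kcal/mol.
Chair II is the more stable (lower-energy) conformer, and in that chair the vinyl group is equatorial.

equatorial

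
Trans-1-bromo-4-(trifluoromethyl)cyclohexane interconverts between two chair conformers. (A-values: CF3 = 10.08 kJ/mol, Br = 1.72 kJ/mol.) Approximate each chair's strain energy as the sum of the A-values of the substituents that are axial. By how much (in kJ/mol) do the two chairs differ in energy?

11.80 kJ/mol

C1 and C4 have opposite parity, so for the trans isomer the two substituents are e,e in one chair and a,a in the other.
Chair I (trifluoromethyl axial, bromo axial): E = 11.80 kJ/mol.
Chair II (trifluoromethyl equatorial, bromo equatorial): E = 0.00 kJ/mol.
ΔE = 11.80 − 0.00 = 11.80 kJ/mol; chair II is more stable.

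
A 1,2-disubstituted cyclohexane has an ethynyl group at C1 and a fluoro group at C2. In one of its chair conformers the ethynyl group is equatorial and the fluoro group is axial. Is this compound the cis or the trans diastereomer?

C1 and C2 have opposite parity, so their axial bonds point in opposite directions.
With opposite-parity carbons, two substituents on the same face are one axial and one equatorial; opposite faces give both axial or both equatorial.
Here the groups are equatorial/axial → same face → cis.

cis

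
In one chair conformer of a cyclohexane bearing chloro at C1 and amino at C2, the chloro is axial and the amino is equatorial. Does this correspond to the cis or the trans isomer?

cis

C1 and C2 have opposite parity, so their axial bonds point in opposite directions.
With opposite-parity carbons, two substituents on the same face are one axial and one equatorial; opposite faces give both axial or both equatorial.
Here the groups are axial/equatorial → same face → cis.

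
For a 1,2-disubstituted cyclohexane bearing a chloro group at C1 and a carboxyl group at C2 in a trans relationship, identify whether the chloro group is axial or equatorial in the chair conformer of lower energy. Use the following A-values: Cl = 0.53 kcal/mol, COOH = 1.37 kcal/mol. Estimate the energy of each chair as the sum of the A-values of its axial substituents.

equatorial

C1 and C2 have opposite parity, so for the trans isomer the two substituents are e,e in one chair and a,a in the other.
Chair I (chloro axial, carboxyl axial): E = 1.90 kcal/mol.
Chair II (chloro equatorial, carboxyl equatorial): E = 0.00 kcal/mol.
Chair II is the more stable (lower-energy) conformer, and in that chair the chloro group is equatorial.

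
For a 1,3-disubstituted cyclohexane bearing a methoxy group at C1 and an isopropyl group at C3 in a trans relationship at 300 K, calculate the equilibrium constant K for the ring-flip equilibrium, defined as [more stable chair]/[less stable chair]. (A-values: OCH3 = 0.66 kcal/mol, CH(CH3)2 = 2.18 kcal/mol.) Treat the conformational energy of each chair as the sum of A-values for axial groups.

K ≈ 12.8

C1 and C3 have the same parity, so for the trans isomer the two substituents are one axial and one equatorial in each chair.
Chair I (methoxy axial, isopropyl equatorial): E = 0.66 kcal/mol; chair II (methoxy equatorial, isopropyl axial): E = 2.18 kcal/mol.
ΔG = 1.52 kcal/mol between the two chairs.
K = exp(ΔG/RT) with R = 1.987×10⁻³ kcal mol⁻¹ K⁻¹ and T = 300 K gives K ≈ 12.8.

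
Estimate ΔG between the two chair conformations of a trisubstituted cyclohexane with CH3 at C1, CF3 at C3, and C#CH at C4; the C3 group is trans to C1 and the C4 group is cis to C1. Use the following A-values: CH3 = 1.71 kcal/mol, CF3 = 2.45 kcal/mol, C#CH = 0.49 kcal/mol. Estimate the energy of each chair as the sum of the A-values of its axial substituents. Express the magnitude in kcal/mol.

Chair I (methyl axial, trifluoromethyl equatorial, ethynyl equatorial): E = 1.71 kcal/mol.
Chair II (methyl equatorial, trifluoromethyl axial, ethynyl axial): E = 2.94 kcal/mol.
ΔE = 2.94 − 1.71 = 1.23 kcal/mol; chair I is more stable.

1.23 kcal/mol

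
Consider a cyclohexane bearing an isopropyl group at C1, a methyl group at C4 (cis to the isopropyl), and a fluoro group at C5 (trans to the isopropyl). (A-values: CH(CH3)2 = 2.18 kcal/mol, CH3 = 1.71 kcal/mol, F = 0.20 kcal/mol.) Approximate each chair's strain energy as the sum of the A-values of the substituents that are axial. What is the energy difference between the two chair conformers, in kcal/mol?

0.27 kcal/mol

Chair I (isopropyl axial, methyl equatorial, fluoro equatorial): E = 2.18 kcal/mol.
Chair II (isopropyl equatorial, methyl axial, fluoro axial): E = 1.91 kcal/mol.
ΔE = 2.18 − 1.91 = 0.27 kcal/mol; chair II is more stable.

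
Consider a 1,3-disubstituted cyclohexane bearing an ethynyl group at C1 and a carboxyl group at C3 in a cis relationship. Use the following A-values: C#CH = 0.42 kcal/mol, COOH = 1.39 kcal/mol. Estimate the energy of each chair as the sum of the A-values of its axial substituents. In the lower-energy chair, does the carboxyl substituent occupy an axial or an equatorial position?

equatorial

C1 and C3 have the same parity, so for the cis isomer the two substituents are e,e in one chair and a,a in the other.
Chair I (ethynyl axial, carboxyl axial): E = 1.81 kcal/mol.
Chair II (ethynyl equatorial, carboxyl equatorial): E = 0.00 kcal/mol.
Chair II is the more stable (lower-energy) conformer, and in that chair the carboxyl group is equatorial.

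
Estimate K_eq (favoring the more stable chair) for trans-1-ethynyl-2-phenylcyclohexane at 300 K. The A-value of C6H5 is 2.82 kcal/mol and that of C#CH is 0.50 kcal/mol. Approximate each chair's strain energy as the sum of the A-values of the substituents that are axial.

C1 and C2 have opposite parity, so for the trans isomer the two substituents are e,e in one chair and a,a in the other.
Chair I (phenyl axial, ethynyl axial): E = 3.32 kcal/mol; chair II (phenyl equatorial, ethynyl equatorial): E = 0.00 kcal/mol.
ΔG = 3.32 kcal/mol between the two chairs.
K = exp(ΔG/RT) with R = 1.987×10⁻³ kcal mol⁻¹ K⁻¹ and T = 300 K gives K ≈ 262.

K ≈ 262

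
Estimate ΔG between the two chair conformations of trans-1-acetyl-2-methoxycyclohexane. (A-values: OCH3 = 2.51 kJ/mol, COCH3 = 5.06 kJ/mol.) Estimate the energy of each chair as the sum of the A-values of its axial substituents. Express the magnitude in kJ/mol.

C1 and C2 have opposite parity, so for the trans isomer the two substituents are e,e in one chair and a,a in the other.
Chair I (methoxy axial, acetyl axial): E = 7.57 kJ/mol.
Chair II (methoxy equatorial, acetyl equatorial): E = 0.00 kJ/mol.
ΔE = 7.57 − 0.00 = 7.57 kJ/mol; chair II is more stable.

7.57 kJ/mol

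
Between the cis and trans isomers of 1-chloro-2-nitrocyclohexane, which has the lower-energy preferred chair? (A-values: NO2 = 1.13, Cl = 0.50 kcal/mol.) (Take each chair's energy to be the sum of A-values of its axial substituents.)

At 1,2 positions (parity opposite): cis → (a,e or e,a); trans → (e,e or a,a).
Best chair for cis: E = 0.50 kcal/mol; best chair for trans: E = 0.00 kcal/mol.
The trans isomer is lower by 0.50 kcal/mol.

trans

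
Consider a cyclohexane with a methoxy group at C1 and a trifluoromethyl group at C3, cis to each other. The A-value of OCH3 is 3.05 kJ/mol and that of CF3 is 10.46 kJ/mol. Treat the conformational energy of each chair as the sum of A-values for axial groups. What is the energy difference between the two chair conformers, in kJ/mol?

C1 and C3 have the same parity, so for the cis isomer the two substituents are e,e in one chair and a,a in the other.
Chair I (methoxy axial, trifluoromethyl axial): E = 13.51 kJ/mol.
Chair II (methoxy equatorial, trifluoromethyl equatorial): E = 0.00 kJ/mol.
ΔE = 13.51 − 0.00 = 13.51 kJ/mol; chair II is more stable.

13.51 kJ/mol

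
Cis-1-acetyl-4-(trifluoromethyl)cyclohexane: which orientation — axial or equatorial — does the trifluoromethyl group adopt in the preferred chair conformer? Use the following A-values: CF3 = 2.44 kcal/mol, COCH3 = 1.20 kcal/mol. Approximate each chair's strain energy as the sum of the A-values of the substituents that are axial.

C1 and C4 have opposite parity, so for the cis isomer the two substituents are one axial and one equatorial in each chair.
Chair I (trifluoromethyl axial, acetyl equatorial): E = 2.44 kcal/mol.
Chair II (trifluoromethyl equatorial, acetyl axial): E = 1.20 kcal/mol.
Chair II is the more stable (lower-energy) conformer, and in that chair the trifluoromethyl group is equatorial.

equatorial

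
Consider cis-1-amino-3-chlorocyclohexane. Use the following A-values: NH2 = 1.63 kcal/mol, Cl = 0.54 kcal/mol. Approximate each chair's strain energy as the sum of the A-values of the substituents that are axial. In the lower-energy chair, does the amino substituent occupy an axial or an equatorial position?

C1 and C3 have the same parity, so for the cis isomer the two substituents are e,e in one chair and a,a in the other.
Chair I (amino axial, chloro axial): E = 2.17 kcal/mol.
Chair II (amino equatorial, chloro equatorial): E = 0.00 kcal/mol.
Chair II is the more stable (lower-energy) conformer, and in that chair the amino group is equatorial.

equatorial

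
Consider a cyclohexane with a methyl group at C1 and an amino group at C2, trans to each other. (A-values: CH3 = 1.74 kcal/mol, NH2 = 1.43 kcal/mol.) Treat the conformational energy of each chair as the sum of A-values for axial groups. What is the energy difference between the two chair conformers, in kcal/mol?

3.17 kcal/mol

C1 and C2 have opposite parity, so for the trans isomer the two substituents are e,e in one chair and a,a in the other.
Chair I (methyl axial, amino axial): E = 3.17 kcal/mol.
Chair II (methyl equatorial, amino equatorial): E = 0.00 kcal/mol.
ΔE = 3.17 − 0.00 = 3.17 kcal/mol; chair II is more stable.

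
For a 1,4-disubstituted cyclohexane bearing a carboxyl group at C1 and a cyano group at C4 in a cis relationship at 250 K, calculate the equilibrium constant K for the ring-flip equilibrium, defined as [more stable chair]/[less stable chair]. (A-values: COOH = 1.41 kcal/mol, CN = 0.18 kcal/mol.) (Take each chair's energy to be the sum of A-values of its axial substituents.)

C1 and C4 have opposite parity, so for the cis isomer the two substituents are one axial and one equatorial in each chair.
Chair I (carboxyl axial, cyano equatorial): E = 1.41 kcal/mol; chair II (carboxyl equatorial, cyano axial): E = 0.18 kcal/mol.
ΔG = 1.23 kcal/mol between the two chairs.
K = exp(ΔG/RT) with R = 1.987×10⁻³ kcal mol⁻¹ K⁻¹ and T = 250 K gives K ≈ 11.9.

K ≈ 11.9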